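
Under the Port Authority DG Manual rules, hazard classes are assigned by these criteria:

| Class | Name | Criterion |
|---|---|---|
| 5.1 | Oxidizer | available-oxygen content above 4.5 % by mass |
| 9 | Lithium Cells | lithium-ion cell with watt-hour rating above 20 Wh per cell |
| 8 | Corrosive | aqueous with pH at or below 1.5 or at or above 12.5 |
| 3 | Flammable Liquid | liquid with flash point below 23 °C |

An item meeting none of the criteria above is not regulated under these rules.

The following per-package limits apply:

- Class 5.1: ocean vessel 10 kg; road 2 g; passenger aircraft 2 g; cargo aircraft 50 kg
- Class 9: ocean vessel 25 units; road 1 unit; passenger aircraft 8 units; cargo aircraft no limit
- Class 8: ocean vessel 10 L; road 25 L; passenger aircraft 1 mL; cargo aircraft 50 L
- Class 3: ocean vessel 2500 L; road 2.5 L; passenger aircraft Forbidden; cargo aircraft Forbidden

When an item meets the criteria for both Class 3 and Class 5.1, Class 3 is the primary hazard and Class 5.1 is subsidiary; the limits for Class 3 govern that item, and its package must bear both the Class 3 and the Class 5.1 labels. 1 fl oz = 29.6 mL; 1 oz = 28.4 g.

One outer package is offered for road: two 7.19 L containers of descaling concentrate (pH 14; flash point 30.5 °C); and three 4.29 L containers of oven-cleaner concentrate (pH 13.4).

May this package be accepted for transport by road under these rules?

The descaling concentrate has pH 14, which is ≥ 12.5, so it is Class 8 (Corrosive).
With pH 13.4 (≥ 12.5), the oven-cleaner concentrate falls in Class 8.
Class 8 net quantity: (two 7.19 L containers = 14.38 L) + (three 4.29 L containers = 12.87 L) = 27.25 L.
That exceeds the Class 8 road limit of 25 L.

No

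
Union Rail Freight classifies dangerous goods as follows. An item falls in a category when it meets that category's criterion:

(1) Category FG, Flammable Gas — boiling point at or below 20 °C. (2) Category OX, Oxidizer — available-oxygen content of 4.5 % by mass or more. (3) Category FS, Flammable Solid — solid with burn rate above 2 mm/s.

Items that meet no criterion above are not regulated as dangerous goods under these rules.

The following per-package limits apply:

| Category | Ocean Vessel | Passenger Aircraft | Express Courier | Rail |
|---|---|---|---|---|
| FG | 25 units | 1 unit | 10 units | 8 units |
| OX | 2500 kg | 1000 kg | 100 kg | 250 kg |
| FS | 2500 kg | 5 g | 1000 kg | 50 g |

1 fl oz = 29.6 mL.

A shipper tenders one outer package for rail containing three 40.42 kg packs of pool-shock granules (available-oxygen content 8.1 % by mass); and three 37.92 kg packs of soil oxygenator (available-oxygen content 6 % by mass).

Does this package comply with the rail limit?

Pool-shock granules: available-oxygen content 8.1 % by mass ≥ 4.5 % by mass → Category OX (Oxidizer).
Available-oxygen content 6 % by mass meets the Category OX criterion (Oxidizer), so the soil oxygenator is Category OX.
Total Category OX: (three 40.42 kg packs = 121.26 kg) + (three 37.92 kg packs = 113.76 kg) = 235.02 kg.
235.02 kg is within the rail limit of 250 kg for Category OX.

Yes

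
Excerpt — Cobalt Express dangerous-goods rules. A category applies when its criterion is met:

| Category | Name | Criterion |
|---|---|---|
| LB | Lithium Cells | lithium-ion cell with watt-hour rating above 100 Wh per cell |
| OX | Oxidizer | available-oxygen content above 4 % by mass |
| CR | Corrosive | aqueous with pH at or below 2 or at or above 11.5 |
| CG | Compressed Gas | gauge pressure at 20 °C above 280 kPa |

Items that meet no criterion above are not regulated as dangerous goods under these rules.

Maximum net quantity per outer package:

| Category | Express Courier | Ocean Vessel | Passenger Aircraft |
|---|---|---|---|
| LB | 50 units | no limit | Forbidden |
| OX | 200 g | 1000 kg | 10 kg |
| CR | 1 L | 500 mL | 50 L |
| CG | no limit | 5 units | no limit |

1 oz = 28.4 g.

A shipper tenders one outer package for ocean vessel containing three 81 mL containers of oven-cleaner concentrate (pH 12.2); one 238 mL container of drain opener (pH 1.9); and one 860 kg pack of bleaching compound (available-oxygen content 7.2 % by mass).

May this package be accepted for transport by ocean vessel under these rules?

Oven-cleaner concentrate: pH 12.2 ≥ 11.5 → Category CR (Corrosive).
With pH 1.9 (≤ 2), the drain opener falls in Category CR.
Bleaching compound: available-oxygen content 7.2 % by mass > 4 % by mass → Category OX (Oxidizer).
Total Category CR: (three 81 mL containers = 243 mL) + 238 mL = 481 mL.
481 mL ≤ 500 mL (ocean vessel limit, Category CR) — within limit.
Category OX quantity: 860 kg.
860 kg ≤ 1000 kg (ocean vessel limit, Category OX) — within limit.
Every hazard category is within its ocean vessel limit and no segregation rule is violated.

Yes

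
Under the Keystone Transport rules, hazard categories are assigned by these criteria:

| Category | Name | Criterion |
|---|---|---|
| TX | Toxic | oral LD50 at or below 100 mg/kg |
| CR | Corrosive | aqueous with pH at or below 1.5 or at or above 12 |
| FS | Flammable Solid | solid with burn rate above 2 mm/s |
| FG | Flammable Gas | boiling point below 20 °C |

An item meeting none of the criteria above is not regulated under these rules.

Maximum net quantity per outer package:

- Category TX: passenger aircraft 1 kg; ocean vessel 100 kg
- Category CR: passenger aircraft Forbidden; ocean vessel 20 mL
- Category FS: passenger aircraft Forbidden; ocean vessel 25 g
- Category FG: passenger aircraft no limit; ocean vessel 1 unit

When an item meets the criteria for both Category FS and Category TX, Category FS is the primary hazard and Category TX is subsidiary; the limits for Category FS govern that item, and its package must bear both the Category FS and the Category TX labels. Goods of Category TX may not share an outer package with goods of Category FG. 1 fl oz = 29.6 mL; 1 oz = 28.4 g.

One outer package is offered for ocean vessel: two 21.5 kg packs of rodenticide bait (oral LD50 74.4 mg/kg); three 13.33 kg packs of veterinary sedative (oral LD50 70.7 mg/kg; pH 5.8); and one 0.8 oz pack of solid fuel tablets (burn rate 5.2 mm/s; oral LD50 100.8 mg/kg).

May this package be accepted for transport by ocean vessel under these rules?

Yes

Oral LD50 74.4 mg/kg meets the Category TX criterion (Toxic), so the rodenticide bait is Category TX.
Veterinary sedative: oral LD50 70.7 mg/kg ≤ 100 mg/kg → Category TX (Toxic).
The solid fuel tablets have burn rate 5.2 mm/s, which is > 2 mm/s, so they are Category FS (Flammable Solid).
Category TX net quantity: (two 21.5 kg packs = 43 kg) + (three 13.33 kg packs = 39.99 kg) = 82.99 kg.
That is within the Category TX ocean vessel limit of 100 kg.
Category FS quantity: one 0.8 oz pack = 22.72 g.
22.72 g is within the ocean vessel limit of 25 g for Category FS.
The segregation rule (Category TX with Category FG) does not apply to Category TX with Category FS.
Every hazard category is within its ocean vessel limit and no segregation rule is violated.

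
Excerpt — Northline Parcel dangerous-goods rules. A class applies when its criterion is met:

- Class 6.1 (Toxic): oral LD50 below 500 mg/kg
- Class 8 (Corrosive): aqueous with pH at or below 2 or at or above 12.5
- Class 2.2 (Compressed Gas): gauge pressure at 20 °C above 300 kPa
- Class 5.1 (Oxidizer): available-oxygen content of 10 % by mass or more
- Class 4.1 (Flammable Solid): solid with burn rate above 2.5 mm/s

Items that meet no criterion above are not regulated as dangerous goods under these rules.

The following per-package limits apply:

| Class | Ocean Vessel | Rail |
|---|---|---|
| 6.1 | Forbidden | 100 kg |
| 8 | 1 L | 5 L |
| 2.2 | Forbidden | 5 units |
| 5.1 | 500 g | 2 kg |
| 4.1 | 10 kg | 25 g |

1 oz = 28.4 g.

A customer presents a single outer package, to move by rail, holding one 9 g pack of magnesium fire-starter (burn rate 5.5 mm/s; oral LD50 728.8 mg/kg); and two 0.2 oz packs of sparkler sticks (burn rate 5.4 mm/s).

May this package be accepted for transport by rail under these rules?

Yes

Magnesium fire-starter: burn rate 5.5 mm/s > 2.5 mm/s → Class 4.1 (Flammable Solid).
Burn rate 5.4 mm/s meets the Class 4.1 criterion (Flammable Solid), so the sparkler sticks are Class 4.1.
Class 4.1 net quantity: 9 g + (two 0.2 oz packs = 11.36 g) = 20.36 g.
20.36 g is within the rail limit of 25 g for Class 4.1.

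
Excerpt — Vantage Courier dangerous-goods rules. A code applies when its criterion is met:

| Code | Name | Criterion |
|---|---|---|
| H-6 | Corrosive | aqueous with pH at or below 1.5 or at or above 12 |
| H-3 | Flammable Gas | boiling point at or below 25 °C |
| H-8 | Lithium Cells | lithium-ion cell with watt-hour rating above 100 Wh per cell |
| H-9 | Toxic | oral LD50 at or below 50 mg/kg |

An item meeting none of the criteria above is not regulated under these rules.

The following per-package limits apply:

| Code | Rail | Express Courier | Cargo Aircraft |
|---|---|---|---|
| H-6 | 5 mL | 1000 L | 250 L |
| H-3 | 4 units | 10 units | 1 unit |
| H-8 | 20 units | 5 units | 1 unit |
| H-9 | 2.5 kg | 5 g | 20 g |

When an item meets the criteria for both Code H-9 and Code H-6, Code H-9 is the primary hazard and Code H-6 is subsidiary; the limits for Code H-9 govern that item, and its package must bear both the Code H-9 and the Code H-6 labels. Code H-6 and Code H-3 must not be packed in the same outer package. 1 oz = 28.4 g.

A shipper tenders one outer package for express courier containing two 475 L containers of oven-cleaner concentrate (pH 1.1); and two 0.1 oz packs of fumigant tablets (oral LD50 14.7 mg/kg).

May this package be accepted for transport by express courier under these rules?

With pH 1.1 (≤ 1.5), the oven-cleaner concentrate falls in Code H-6.
Oral LD50 14.7 mg/kg meets the Code H-9 criterion (Toxic), so the fumigant tablets are Code H-9.
Code H-9 quantity: two 0.1 oz packs = 5.68 g.
5.68 g > 5 g (express courier limit, Code H-9) — over the limit.
Code H-6 quantity: two 475 L containers = 950 L.
950 L ≤ 1000 L (express courier limit, Code H-6) — within limit.
The segregation rule (Code H-6 with Code H-3) does not apply to Code H-9 with Code H-6.

No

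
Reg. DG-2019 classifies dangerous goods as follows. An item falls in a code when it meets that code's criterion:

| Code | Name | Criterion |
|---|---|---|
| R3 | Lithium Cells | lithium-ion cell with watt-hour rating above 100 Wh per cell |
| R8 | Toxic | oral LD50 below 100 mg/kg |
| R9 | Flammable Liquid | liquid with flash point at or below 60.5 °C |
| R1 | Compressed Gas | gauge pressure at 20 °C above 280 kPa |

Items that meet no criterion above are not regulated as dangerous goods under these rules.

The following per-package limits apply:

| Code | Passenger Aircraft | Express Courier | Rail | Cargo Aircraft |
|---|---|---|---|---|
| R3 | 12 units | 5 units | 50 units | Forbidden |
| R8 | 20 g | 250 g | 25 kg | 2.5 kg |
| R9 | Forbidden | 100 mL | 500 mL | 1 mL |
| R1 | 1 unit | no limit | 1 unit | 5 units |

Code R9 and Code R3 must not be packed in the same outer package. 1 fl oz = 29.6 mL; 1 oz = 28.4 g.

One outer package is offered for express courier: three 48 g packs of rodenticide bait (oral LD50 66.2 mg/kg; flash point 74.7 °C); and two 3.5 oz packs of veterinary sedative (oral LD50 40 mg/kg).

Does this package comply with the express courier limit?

No

With oral LD50 66.2 mg/kg (< 100 mg/kg), the rodenticide bait falls in Code R8.
With oral LD50 40 mg/kg (< 100 mg/kg), the veterinary sedative falls in Code R8.
Total Code R8: (three 48 g packs = 144 g) + (two 3.5 oz packs = 198.8 g) = 342.8 g.
342.8 g > 250 g (express courier limit, Code R8) — over the limit.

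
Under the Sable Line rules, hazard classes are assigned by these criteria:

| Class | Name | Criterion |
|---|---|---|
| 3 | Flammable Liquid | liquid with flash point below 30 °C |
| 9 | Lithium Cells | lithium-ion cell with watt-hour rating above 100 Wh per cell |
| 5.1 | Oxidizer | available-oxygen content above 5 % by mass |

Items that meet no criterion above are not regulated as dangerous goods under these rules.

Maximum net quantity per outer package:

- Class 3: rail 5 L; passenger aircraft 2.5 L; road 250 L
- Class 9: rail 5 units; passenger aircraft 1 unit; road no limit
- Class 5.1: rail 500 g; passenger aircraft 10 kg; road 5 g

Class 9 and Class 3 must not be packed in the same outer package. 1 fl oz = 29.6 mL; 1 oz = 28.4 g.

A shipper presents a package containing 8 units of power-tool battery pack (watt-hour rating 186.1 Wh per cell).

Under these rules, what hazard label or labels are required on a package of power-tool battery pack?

The power-tool battery pack has watt-hour rating 186.1 Wh per cell, which is > 100 Wh per cell, so it is Class 9 (Lithium Cells).
Only the Class 9 label is required.

Class 9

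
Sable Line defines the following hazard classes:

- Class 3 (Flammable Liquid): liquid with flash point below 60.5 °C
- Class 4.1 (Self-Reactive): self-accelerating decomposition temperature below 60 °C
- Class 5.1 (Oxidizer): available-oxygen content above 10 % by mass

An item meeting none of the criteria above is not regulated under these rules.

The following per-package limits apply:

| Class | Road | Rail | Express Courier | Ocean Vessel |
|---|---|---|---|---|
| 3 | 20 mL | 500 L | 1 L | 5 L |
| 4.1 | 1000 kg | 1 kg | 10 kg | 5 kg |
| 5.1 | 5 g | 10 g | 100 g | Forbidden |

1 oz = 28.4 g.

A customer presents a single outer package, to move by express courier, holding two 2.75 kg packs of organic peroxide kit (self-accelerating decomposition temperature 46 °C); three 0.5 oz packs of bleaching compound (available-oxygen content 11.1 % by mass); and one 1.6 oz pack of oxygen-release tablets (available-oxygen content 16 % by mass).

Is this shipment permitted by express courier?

Yes

Organic peroxide kit: self-accelerating decomposition temperature 46 °C < 60 °C → Class 4.1 (Self-Reactive).
With available-oxygen content 11.1 % by mass (> 10 % by mass), the bleaching compound falls in Class 5.1.
Oxygen-release tablets: available-oxygen content 16 % by mass > 10 % by mass → Class 5.1 (Oxidizer).
Class 4.1 quantity: two 2.75 kg packs = 5.5 kg.
5.5 kg is within the express courier limit of 10 kg for Class 4.1.
Total Class 5.1: (three 0.5 oz packs = 42.6 g) + (one 1.6 oz pack = 45.44 g) = 88.04 g.
88.04 g ≤ 100 g (express courier limit, Class 5.1) — within limit.
Every hazard class is within its express courier limit and no segregation rule is violated.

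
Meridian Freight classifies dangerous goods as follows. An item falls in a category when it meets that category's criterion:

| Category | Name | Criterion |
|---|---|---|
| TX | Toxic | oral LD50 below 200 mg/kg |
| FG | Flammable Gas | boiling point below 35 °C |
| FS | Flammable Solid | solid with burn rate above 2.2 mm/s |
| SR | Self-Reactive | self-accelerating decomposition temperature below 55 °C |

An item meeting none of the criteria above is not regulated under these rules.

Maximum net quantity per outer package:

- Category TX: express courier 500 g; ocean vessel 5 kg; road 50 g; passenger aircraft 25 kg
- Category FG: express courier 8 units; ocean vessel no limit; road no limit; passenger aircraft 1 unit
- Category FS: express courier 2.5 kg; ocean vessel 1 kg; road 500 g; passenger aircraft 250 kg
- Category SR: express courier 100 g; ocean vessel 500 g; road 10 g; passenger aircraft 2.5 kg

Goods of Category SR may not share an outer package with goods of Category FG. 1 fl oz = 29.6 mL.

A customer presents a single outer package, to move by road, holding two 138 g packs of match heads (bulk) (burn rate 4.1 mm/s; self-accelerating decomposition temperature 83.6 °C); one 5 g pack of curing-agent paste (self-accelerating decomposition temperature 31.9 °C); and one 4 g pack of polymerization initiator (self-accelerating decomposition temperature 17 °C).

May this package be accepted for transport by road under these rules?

Yes

The match heads (bulk) have burn rate 4.1 mm/s, which is > 2.2 mm/s, so they are Category FS (Flammable Solid).
Curing-agent paste: self-accelerating decomposition temperature 31.9 °C < 55 °C → Category SR (Self-Reactive).
With self-accelerating decomposition temperature 17 °C (< 55 °C), the polymerization initiator falls in Category SR.
Category SR net quantity: 5 g + 4 g = 9 g.
9 g is within the road limit of 10 g for Category SR.
Category FS quantity: two 138 g packs = 276 g.
276 g ≤ 500 g (road limit, Category FS) — within limit.
The segregation rule (Category SR with Category FG) does not apply to Category SR with Category FS.
Every hazard category is within its road limit and no segregation rule is violated.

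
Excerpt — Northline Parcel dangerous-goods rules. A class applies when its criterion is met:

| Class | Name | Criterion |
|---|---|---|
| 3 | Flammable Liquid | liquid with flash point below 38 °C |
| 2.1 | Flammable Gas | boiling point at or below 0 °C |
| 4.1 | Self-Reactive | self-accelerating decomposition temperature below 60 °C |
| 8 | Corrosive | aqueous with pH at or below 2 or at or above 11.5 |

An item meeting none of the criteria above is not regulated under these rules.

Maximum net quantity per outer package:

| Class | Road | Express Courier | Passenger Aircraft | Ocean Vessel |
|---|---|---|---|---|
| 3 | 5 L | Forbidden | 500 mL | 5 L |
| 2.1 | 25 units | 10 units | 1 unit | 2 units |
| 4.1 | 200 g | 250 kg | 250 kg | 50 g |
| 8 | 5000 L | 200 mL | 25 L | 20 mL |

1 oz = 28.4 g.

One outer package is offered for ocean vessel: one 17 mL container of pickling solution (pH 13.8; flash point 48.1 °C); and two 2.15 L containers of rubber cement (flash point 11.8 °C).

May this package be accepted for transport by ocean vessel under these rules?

Yes

With pH 13.8 (≥ 11.5), the pickling solution falls in Class 8.
With flash point 11.8 °C (< 38 °C), the rubber cement falls in Class 3.
Class 8 quantity: 17 mL.
17 mL ≤ 20 mL (ocean vessel limit, Class 8) — within limit.
Class 3 quantity: two 2.15 L containers = 4.3 L.
4.3 L is within the ocean vessel limit of 5 L for Class 3.
Every hazard class is within its ocean vessel limit and no segregation rule is violated.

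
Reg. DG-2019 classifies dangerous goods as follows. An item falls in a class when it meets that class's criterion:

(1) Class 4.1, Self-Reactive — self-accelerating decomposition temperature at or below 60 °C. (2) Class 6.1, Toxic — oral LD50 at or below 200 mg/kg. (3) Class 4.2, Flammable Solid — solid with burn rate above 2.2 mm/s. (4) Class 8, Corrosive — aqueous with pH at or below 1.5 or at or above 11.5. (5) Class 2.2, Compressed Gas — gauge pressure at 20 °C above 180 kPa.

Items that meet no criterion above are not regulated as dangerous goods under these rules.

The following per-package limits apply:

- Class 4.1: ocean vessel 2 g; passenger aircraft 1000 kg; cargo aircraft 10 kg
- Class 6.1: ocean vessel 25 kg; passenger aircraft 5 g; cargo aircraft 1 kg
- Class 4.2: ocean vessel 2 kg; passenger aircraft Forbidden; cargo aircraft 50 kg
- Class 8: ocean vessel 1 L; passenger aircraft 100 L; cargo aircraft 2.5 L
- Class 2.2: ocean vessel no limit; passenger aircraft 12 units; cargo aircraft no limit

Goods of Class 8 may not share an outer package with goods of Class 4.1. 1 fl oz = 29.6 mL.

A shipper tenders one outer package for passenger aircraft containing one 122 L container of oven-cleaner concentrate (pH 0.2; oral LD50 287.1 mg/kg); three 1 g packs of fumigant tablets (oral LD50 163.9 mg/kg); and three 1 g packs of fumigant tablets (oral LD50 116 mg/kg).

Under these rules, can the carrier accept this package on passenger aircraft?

pH 0.2 meets the Class 8 criterion (Corrosive), so the oven-cleaner concentrate is Class 8.
Oral LD50 163.9 mg/kg meets the Class 6.1 criterion (Toxic), so the fumigant tablets are Class 6.1.
The fumigant tablets have oral LD50 116 mg/kg, which is ≤ 200 mg/kg, so they are Class 6.1 (Toxic).
Class 6.1 net quantity: (three 1 g packs = 3 g) + (three 1 g packs = 3 g) = 6 g.
That exceeds the Class 6.1 passenger aircraft limit of 5 g.
Class 8 quantity: 122 L.
122 L exceeds the passenger aircraft limit of 100 L for Class 8.
The segregation rule (Class 8 with Class 4.1) does not apply to Class 6.1 with Class 8.

No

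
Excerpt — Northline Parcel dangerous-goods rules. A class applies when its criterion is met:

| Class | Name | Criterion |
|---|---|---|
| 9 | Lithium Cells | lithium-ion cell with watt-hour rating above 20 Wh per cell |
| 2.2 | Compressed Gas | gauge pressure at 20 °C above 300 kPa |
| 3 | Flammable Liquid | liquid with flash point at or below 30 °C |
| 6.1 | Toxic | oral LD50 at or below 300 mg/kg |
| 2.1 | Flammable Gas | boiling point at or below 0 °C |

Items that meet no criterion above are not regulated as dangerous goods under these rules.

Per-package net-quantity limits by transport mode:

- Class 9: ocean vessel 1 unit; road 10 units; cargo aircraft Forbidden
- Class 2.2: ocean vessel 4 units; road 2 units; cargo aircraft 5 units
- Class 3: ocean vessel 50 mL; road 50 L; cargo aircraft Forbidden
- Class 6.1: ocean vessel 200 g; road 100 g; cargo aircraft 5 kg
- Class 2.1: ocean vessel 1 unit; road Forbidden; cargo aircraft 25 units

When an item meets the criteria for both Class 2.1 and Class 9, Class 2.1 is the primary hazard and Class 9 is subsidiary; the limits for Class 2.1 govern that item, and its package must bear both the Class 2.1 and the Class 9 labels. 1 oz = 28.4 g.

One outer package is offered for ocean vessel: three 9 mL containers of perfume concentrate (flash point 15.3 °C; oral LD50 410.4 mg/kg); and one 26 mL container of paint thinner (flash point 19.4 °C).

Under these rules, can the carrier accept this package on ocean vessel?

No

With flash point 15.3 °C (≤ 30 °C), the perfume concentrate falls in Class 3.
The paint thinner has flash point 19.4 °C, which is ≤ 30 °C, so it is Class 3 (Flammable Liquid).
Class 3 net quantity: (three 9 mL containers = 27 mL) + 26 mL = 53 mL.
That exceeds the Class 3 ocean vessel limit of 50 mL.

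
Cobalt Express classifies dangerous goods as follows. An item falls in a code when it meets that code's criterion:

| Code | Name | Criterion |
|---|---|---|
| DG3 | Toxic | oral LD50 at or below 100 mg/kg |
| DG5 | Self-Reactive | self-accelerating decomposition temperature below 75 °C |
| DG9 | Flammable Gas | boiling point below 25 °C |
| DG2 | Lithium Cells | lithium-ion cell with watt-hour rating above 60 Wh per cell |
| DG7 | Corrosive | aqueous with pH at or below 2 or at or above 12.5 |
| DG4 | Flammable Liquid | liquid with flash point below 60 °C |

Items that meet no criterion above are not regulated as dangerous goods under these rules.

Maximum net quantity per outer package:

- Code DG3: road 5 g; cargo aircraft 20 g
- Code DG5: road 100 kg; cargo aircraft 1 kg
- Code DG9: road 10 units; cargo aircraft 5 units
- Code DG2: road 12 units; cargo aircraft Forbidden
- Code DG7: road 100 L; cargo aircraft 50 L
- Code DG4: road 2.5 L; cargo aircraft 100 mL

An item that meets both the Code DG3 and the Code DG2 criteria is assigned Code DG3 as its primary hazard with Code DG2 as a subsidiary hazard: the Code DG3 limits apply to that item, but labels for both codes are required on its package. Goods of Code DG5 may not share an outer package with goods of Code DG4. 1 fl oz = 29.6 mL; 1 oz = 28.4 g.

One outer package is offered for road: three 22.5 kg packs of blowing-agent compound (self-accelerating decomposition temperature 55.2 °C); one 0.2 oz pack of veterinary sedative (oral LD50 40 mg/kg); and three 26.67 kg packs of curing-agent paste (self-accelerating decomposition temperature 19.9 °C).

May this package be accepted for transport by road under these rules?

With self-accelerating decomposition temperature 55.2 °C (< 75 °C), the blowing-agent compound falls in Code DG5.
Oral LD50 40 mg/kg meets the Code DG3 criterion (Toxic), so the veterinary sedative is Code DG3.
Curing-agent paste: self-accelerating decomposition temperature 19.9 °C < 75 °C → Code DG5 (Self-Reactive).
Code DG3 quantity: one 0.2 oz pack = 5.68 g.
That exceeds the Code DG3 road limit of 5 g.
Total Code DG5: (three 22.5 kg packs = 67.5 kg) + (three 26.67 kg packs = 80.01 kg) = 147.51 kg.
147.51 kg > 100 kg (road limit, Code DG5) — over the limit.
The segregation rule (Code DG5 with Code DG4) does not apply to Code DG3 with Code DG5.

No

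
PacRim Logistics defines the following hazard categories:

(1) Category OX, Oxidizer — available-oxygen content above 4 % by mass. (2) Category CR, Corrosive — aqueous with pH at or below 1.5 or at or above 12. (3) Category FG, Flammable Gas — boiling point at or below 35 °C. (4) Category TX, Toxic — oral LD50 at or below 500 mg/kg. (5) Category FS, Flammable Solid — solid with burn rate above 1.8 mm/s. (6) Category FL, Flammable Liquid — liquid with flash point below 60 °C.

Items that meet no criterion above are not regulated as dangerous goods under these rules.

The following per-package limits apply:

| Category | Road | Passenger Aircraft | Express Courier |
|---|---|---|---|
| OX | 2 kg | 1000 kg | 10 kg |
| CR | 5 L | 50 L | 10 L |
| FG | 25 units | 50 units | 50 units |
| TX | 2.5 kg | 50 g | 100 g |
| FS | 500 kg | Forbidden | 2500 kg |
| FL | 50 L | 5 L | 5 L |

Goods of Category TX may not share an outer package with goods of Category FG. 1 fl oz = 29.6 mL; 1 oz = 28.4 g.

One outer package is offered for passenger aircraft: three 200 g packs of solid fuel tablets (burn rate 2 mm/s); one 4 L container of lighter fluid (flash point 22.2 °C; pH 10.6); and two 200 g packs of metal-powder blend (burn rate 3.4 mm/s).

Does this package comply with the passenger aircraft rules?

Burn rate 2 mm/s meets the Category FS criterion (Flammable Solid), so the solid fuel tablets are Category FS.
Lighter fluid: flash point 22.2 °C < 60 °C → Category FL (Flammable Liquid).
With burn rate 3.4 mm/s (> 1.8 mm/s), the metal-powder blend falls in Category FS.
Category FS net quantity: (three 200 g packs = 600 g) + (two 200 g packs = 400 g) = 1 kg.
Category FS is Forbidden by passenger aircraft.
Category FL quantity: 4 L.
4 L is within the passenger aircraft limit of 5 L for Category FL.
The segregation rule (Category TX with Category FG) does not apply to Category FS with Category FL.

No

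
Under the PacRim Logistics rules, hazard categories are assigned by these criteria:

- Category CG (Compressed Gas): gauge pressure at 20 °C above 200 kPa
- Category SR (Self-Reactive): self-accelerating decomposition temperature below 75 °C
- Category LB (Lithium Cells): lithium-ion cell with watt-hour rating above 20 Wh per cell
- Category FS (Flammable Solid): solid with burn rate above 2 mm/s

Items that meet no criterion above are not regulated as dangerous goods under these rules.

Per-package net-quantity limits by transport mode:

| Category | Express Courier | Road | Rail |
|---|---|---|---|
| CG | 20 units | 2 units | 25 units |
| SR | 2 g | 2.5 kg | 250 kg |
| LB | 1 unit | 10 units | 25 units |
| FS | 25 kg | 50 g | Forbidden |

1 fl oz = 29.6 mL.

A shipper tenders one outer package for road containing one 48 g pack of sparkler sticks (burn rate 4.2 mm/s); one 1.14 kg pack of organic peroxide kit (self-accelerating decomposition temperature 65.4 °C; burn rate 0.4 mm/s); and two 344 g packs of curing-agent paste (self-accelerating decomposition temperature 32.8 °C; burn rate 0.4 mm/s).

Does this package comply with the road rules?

Yes

Sparkler sticks: burn rate 4.2 mm/s > 2 mm/s → Category FS (Flammable Solid).
Organic peroxide kit: self-accelerating decomposition temperature 65.4 °C < 75 °C → Category SR (Self-Reactive).
Self-accelerating decomposition temperature 32.8 °C meets the Category SR criterion (Self-Reactive), so the curing-agent paste is Category SR.
Total Category SR: 1.14 kg + (two 344 g packs = 688 g) = 1.828 kg.
1.828 kg ≤ 2.5 kg (road limit, Category SR) — within limit.
Category FS quantity: 48 g.
48 g ≤ 50 g (road limit, Category FS) — within limit.
Every hazard category is within its road limit and no segregation rule is violated.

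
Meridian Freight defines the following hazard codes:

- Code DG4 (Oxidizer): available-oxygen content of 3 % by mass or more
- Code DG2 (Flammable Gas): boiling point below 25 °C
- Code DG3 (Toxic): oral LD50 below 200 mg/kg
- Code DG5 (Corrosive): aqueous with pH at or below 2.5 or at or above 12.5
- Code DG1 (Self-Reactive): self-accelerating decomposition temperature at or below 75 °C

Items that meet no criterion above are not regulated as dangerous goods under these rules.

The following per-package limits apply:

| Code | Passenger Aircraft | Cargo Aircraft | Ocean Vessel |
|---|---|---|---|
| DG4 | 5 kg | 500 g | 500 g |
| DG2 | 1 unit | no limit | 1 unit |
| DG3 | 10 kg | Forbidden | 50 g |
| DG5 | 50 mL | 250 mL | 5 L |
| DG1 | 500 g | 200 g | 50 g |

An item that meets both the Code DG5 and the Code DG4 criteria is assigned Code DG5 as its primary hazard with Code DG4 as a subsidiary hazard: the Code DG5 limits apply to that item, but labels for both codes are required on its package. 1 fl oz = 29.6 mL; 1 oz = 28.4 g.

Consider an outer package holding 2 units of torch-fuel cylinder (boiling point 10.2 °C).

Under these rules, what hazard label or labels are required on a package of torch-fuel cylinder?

Torch-fuel cylinder: boiling point 10.2 °C < 25 °C → Code DG2 (Flammable Gas).
Only the Code DG2 label is required.

Code DG2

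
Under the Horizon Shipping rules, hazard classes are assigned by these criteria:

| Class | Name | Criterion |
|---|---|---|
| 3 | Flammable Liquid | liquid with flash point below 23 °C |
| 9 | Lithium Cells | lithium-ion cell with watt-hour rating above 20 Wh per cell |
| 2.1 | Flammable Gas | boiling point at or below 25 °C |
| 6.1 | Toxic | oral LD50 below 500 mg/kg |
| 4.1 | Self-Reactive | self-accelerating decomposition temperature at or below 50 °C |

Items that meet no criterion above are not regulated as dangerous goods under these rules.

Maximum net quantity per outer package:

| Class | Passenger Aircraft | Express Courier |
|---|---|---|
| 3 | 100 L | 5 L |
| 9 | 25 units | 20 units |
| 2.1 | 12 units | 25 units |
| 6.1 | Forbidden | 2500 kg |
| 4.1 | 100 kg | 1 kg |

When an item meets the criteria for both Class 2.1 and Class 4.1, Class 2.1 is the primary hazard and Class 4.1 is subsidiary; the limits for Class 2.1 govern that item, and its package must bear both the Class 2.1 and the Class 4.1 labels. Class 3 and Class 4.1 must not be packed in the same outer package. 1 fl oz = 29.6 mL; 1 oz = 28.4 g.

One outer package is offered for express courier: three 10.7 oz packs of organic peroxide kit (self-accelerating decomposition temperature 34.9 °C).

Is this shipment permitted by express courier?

Yes

Organic peroxide kit: self-accelerating decomposition temperature 34.9 °C ≤ 50 °C → Class 4.1 (Self-Reactive).
Class 4.1 quantity: three 10.7 oz packs = 911.64 g.
911.64 g ≤ 1 kg (express courier limit, Class 4.1) — within limit.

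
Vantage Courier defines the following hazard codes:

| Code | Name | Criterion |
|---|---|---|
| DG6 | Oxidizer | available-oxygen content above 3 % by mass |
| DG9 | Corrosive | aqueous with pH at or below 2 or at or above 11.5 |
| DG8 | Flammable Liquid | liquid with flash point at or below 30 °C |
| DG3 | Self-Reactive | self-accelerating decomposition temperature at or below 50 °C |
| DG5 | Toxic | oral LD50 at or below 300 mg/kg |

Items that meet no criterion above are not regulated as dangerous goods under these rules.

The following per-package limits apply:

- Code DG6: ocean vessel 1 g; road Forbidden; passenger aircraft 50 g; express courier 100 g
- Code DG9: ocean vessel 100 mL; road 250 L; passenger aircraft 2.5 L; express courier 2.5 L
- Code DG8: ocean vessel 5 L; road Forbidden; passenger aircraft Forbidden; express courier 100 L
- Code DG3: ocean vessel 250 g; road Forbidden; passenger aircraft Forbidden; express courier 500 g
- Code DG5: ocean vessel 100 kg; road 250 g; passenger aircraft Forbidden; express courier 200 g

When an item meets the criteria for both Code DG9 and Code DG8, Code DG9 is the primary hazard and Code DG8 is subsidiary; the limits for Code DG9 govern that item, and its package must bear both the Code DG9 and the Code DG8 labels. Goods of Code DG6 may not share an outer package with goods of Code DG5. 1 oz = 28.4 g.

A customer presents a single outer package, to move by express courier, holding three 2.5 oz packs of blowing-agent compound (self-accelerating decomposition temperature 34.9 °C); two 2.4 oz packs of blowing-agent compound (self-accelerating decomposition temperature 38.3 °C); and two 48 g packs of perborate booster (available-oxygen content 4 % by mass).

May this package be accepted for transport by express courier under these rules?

With self-accelerating decomposition temperature 34.9 °C (≤ 50 °C), the blowing-agent compound falls in Code DG3.
Blowing-agent compound: self-accelerating decomposition temperature 38.3 °C ≤ 50 °C → Code DG3 (Self-Reactive).
Perborate booster: available-oxygen content 4 % by mass > 3 % by mass → Code DG6 (Oxidizer).
Code DG6 quantity: two 48 g packs = 96 g.
That is within the Code DG6 express courier limit of 100 g.
Code DG3 net quantity: (three 2.5 oz packs = 213 g) + (two 2.4 oz packs = 136.32 g) = 349.32 g.
That is within the Code DG3 express courier limit of 500 g.
The segregation rule (Code DG6 with Code DG5) does not apply to Code DG6 with Code DG3.
Every hazard code is within its express courier limit and no segregation rule is violated.

Yes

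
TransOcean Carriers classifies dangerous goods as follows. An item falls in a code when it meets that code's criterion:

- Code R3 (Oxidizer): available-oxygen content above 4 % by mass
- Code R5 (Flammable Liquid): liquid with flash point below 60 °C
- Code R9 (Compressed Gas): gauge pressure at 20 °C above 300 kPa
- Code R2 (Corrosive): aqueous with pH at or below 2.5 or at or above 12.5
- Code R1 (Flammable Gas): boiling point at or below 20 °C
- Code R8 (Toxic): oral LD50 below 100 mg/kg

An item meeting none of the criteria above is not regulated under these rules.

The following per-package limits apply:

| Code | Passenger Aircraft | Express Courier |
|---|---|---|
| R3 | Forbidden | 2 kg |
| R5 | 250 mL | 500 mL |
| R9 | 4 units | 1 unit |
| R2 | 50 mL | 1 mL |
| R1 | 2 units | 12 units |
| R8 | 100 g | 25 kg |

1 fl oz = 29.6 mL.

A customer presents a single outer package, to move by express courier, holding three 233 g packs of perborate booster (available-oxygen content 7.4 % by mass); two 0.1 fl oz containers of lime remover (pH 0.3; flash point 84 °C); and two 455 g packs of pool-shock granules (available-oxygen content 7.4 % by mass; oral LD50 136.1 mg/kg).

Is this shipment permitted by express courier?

No

The perborate booster has available-oxygen content 7.4 % by mass, which is > 4 % by mass, so it is Code R3 (Oxidizer).
With pH 0.3 (≤ 2.5), the lime remover falls in Code R2.
The pool-shock granules have available-oxygen content 7.4 % by mass, which is > 4 % by mass, so they are Code R3 (Oxidizer).
Total Code R3: (three 233 g packs = 699 g) + (two 455 g packs = 910 g) = 1.609 kg.
1.609 kg ≤ 2 kg (express courier limit, Code R3) — within limit.
Code R2 quantity: two 0.1 fl oz containers = 5.92 mL.
5.92 mL > 1 mL (express courier limit, Code R2) — over the limit.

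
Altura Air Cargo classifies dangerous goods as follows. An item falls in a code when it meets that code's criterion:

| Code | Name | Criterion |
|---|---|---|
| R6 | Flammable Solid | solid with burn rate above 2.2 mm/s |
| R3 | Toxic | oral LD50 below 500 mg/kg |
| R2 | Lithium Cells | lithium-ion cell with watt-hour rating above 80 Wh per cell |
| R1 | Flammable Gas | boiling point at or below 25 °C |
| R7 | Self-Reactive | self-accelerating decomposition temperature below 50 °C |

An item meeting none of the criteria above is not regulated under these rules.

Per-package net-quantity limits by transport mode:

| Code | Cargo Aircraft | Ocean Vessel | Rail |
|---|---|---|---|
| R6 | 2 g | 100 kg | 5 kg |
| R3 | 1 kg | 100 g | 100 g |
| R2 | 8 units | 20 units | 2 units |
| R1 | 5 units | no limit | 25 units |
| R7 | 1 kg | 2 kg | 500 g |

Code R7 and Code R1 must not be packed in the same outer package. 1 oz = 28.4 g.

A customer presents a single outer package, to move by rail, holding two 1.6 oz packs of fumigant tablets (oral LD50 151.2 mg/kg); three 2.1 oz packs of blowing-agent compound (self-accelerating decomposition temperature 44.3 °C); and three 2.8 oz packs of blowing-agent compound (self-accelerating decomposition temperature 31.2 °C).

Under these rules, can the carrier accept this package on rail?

Yes

Oral LD50 151.2 mg/kg meets the Code R3 criterion (Toxic), so the fumigant tablets are Code R3.
Blowing-agent compound: self-accelerating decomposition temperature 44.3 °C < 50 °C → Code R7 (Self-Reactive).
Self-accelerating decomposition temperature 31.2 °C meets the Code R7 criterion (Self-Reactive), so the blowing-agent compound is Code R7.
Total Code R7: (three 2.1 oz packs = 178.92 g) + (three 2.8 oz packs = 238.56 g) = 417.48 g.
417.48 g ≤ 500 g (rail limit, Code R7) — within limit.
Code R3 quantity: two 1.6 oz packs = 90.88 g.
90.88 g is within the rail limit of 100 g for Code R3.
The segregation rule (Code R7 with Code R1) does not apply to Code R7 with Code R3.
Every hazard code is within its rail limit and no segregation rule is violated.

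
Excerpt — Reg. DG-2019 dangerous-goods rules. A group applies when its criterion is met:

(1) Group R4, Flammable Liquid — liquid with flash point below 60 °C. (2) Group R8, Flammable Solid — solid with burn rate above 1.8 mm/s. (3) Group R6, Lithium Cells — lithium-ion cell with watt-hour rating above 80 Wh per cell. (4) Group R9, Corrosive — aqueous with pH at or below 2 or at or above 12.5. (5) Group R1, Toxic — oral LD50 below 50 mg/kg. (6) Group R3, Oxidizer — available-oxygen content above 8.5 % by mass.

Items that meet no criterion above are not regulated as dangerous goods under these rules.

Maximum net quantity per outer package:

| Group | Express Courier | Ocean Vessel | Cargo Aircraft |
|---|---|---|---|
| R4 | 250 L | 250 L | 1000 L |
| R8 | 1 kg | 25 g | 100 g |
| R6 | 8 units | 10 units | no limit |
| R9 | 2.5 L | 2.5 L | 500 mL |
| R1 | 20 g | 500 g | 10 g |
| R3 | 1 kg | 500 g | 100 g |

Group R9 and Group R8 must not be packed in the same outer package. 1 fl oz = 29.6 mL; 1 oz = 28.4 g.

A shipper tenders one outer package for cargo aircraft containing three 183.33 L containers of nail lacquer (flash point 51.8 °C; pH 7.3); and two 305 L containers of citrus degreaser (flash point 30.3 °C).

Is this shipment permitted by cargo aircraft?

No

With flash point 51.8 °C (< 60 °C), the nail lacquer falls in Group R4.
With flash point 30.3 °C (< 60 °C), the citrus degreaser falls in Group R4.
Total Group R4: (three 183.33 L containers = 549.99 L) + (two 305 L containers = 610 L) = 1159.99 L.
1159.99 L exceeds the cargo aircraft limit of 1000 L for Group R4.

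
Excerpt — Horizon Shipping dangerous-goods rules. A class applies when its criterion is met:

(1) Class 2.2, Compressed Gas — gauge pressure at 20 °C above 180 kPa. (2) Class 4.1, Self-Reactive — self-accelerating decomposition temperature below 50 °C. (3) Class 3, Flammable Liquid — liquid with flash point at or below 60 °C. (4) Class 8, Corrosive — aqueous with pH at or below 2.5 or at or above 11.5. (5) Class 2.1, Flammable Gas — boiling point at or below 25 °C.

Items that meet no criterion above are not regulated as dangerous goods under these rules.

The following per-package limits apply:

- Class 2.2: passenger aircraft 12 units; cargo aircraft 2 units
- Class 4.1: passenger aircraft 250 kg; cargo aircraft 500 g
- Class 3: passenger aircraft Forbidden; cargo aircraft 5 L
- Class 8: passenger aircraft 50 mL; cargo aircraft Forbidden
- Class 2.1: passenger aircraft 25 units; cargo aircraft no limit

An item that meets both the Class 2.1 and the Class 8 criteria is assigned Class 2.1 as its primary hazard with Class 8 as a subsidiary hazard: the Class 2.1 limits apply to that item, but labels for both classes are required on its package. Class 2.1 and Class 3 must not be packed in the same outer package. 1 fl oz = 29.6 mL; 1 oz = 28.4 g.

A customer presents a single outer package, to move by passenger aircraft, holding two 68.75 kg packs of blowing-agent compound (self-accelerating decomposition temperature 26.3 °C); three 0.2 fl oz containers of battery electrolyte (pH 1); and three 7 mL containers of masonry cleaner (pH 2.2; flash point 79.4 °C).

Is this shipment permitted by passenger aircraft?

Self-accelerating decomposition temperature 26.3 °C meets the Class 4.1 criterion (Self-Reactive), so the blowing-agent compound is Class 4.1.
With pH 1 (≤ 2.5), the battery electrolyte falls in Class 8.
Masonry cleaner: pH 2.2 ≤ 2.5 → Class 8 (Corrosive).
Class 8 net quantity: (three 0.2 fl oz containers = 17.76 mL) + (three 7 mL containers = 21 mL) = 38.76 mL.
That is within the Class 8 passenger aircraft limit of 50 mL.
Class 4.1 quantity: two 68.75 kg packs = 137.5 kg.
137.5 kg is within the passenger aircraft limit of 250 kg for Class 4.1.
The segregation rule (Class 2.1 with Class 3) does not apply to Class 8 with Class 4.1.
Every hazard class is within its passenger aircraft limit and no segregation rule is violated.

Yes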